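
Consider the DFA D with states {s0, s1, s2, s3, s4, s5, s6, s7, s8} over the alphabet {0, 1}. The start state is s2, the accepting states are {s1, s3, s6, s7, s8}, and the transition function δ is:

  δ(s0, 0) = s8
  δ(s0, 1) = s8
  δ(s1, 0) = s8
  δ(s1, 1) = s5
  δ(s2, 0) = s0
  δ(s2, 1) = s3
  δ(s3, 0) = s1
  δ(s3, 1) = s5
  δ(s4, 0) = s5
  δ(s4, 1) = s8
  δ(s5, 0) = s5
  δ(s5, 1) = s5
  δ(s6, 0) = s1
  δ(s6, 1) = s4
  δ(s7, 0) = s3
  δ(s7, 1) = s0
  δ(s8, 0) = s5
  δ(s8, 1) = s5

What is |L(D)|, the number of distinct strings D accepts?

5

The useful subgraph on states {s0, s1, s2, s3, s8} is acyclic, so L(D) is finite; the longest accepting path visits 4 useful states, giving maximum string length 3.
Counting accepting paths from s2 by length: 1 of length 1, 3 of length 2, 1 of length 3. Total 5.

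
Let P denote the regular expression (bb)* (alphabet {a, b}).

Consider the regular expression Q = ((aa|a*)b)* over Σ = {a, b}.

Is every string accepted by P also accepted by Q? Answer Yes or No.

Yes

Converting the expression P to a DFA (subset construction, then merging equivalent states) gives the minimal DFA with states {p0, p1, p2}, start state p0, accepting states {p0} and transitions p0: a→p1, b→p2; p1: a→p1, b→p1; p2: a→p1, b→p0.
Converting the expression Q to a DFA (subset construction, then merging equivalent states) gives the minimal DFA with states {q0, q1}, start state q0, accepting states {q0} and transitions q0: a→q1, b→q0; q1: a→q1, b→q0.
Exploring the product automaton P × Q from the start pair (p0, q0), following both machines on each input symbol, reaches 4 state pairs: (p0, q0), (p1, q1), (p2, q0), (p1, q0).
P accepts in {p0} and Q accepts in {q0}. The reachable pairs whose P-component is accepting are (p0, q0); in each of them the Q-component is accepting too, so the product for L(P) \ L(Q) (P-component accepting, Q-component rejecting) has no reachable accepting pair and the difference is empty.
Hence every string in L(P) is also in L(Q).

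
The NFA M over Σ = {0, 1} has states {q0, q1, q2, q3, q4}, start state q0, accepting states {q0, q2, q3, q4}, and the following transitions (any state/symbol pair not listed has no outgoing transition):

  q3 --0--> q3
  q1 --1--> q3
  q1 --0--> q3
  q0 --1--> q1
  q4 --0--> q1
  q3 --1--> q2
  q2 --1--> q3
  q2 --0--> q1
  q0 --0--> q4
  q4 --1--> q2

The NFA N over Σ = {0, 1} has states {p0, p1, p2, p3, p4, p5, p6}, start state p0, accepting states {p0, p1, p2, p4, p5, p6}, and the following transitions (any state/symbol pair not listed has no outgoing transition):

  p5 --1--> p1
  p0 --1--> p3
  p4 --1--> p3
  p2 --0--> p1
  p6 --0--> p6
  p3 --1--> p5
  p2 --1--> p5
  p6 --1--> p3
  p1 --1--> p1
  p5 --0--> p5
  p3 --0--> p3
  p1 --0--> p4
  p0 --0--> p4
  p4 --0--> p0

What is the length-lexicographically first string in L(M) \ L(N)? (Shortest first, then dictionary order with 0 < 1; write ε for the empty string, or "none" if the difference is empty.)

The string 01 is accepted by M but not by N.
No shorter string lies in the difference, and 01 is the lexicographically first length-2 string in L(M) \ L(N).

01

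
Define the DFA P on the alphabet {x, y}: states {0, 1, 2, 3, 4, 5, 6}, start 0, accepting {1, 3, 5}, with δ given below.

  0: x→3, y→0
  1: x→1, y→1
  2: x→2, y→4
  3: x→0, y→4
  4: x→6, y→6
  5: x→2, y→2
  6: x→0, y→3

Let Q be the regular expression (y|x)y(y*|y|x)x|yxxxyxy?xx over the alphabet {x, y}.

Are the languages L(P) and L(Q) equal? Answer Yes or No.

The string x is accepted by P but rejected by Q.
So L(P) ≠ L(Q).

No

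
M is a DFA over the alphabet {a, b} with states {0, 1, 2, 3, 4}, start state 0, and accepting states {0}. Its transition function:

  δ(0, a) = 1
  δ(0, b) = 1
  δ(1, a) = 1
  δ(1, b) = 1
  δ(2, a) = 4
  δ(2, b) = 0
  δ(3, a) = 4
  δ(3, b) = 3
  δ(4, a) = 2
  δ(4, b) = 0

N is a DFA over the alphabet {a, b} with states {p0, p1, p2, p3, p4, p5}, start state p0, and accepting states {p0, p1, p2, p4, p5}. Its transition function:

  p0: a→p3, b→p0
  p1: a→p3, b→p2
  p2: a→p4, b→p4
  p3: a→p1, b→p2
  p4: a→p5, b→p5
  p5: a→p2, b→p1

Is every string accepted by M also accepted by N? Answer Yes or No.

Yes

Exploring the product automaton M × N from the start pair (0, p0), following both machines on each input symbol, reaches 7 state pairs: (0, p0), (1, p3), (1, p0), (1, p1), (1, p2), (1, p4), (1, p5).
M accepts in {0} and N accepts in {p0, p1, p2, p4, p5}. The reachable pairs whose M-component is accepting are (0, p0); in each of them the N-component is accepting too, so the product for L(M) \ L(N) (M-component accepting, N-component rejecting) has no reachable accepting pair and the difference is empty.
Hence every string in L(M) is also in L(N).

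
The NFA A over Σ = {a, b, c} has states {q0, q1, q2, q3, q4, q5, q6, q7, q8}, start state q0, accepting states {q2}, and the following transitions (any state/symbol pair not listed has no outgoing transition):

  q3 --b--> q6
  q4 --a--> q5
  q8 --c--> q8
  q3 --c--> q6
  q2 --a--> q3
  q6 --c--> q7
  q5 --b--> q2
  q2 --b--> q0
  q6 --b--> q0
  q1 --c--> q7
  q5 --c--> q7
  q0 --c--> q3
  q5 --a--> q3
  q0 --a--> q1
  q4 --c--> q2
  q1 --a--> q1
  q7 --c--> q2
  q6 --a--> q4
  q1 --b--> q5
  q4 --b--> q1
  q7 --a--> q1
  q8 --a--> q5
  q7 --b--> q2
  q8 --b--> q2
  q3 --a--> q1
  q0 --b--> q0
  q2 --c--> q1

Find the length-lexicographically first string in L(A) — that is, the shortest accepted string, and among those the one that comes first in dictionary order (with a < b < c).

abb

A breadth-first search from q0 reaches an accepting state first via the path q0 → q1 → q5 → q2 on input abb.
No string of length < 3 is accepted (BFS exhausts all shorter strings without reaching an accepting state), and abb is the lexicographically least accepting string of length 3.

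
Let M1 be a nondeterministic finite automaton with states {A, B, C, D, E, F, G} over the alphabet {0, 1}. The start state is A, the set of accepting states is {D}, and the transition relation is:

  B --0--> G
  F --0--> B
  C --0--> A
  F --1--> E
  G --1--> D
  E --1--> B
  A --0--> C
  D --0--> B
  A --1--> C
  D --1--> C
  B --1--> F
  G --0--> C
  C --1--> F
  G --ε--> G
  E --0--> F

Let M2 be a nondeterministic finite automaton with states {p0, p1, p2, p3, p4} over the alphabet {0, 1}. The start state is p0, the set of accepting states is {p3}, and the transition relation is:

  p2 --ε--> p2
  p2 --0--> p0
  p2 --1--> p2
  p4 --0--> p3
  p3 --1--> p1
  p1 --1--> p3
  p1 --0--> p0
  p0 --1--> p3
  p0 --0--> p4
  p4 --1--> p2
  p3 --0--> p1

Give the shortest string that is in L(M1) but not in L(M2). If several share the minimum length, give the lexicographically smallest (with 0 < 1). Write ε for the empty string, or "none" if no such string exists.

01001

The string 01001 is accepted by M1 but not by M2.
No shorter string lies in the difference, and 01001 is the lexicographically first length-5 string in L(M1) \ L(M2).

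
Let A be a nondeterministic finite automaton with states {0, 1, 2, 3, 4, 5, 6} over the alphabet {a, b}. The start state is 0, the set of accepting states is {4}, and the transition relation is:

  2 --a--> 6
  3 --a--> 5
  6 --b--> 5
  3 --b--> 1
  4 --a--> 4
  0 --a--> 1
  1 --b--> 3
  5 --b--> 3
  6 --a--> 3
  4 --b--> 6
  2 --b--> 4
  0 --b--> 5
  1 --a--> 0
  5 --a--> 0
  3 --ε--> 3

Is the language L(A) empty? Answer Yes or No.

Yes

The states reachable from the start state are {0, 1, 3, 5}.
None of the accepting states {4} is reachable, so no string is accepted and L(A) = ∅.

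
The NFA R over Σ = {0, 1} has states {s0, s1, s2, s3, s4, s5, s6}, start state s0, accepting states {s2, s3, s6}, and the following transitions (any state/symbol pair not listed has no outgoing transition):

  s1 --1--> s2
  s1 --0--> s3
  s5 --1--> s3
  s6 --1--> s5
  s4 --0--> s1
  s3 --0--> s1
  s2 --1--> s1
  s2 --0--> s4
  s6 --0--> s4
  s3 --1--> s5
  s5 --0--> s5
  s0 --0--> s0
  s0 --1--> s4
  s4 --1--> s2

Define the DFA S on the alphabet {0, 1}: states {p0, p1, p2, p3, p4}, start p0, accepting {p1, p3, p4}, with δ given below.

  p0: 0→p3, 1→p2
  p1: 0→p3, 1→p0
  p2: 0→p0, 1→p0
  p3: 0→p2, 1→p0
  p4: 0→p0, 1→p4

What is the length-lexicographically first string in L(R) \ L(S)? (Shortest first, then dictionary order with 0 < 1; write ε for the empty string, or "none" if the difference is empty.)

The string 11 is accepted by R but not by S.
No shorter string lies in the difference, and 11 is the lexicographically first length-2 string in L(R) \ L(S).

11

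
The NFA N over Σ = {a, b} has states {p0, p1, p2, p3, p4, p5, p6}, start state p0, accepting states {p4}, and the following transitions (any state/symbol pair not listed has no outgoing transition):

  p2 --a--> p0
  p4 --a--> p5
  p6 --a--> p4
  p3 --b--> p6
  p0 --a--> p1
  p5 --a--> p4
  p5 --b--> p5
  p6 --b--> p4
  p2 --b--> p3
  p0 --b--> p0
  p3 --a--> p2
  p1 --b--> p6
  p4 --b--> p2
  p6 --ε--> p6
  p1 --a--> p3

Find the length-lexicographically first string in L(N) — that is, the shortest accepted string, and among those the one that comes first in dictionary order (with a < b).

A breadth-first search from p0 reaches an accepting state first via the path p0 → p1 → p6 → p4 on input aba.
No string of length < 3 is accepted (BFS exhausts all shorter strings without reaching an accepting state), and aba is the lexicographically least accepting string of length 3.

aba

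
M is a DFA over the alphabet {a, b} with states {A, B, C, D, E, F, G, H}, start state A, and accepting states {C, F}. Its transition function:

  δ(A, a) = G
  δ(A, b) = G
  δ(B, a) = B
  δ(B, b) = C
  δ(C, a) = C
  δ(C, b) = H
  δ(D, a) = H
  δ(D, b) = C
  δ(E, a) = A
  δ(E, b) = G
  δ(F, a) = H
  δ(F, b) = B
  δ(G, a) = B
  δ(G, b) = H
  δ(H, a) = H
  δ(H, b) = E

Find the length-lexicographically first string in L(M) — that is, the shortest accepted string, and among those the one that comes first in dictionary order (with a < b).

aab

A breadth-first search from A reaches an accepting state first via the path A → G → B → C on input aab.
No string of length < 3 is accepted (BFS exhausts all shorter strings without reaching an accepting state), and aab is the lexicographically least accepting string of length 3.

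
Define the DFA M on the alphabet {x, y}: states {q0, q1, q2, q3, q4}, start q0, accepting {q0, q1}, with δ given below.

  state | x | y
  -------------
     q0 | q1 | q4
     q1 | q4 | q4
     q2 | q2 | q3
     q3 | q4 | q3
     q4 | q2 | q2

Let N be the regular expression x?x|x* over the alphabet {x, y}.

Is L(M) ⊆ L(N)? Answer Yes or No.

Yes

Converting the expression N to a DFA (subset construction, then merging equivalent states) gives the minimal DFA with states {n0, n1}, start state n0, accepting states {n0} and transitions n0: x→n0, y→n1; n1: x→n1, y→n1.
Exploring the product automaton M × N from the start pair (q0, n0), following both machines on each input symbol, reaches 7 state pairs: (q0, n0), (q1, n0), (q4, n1), (q4, n0), (q2, n1), (q2, n0), (q3, n1).
M accepts in {q0, q1} and N accepts in {n0}. The reachable pairs whose M-component is accepting are (q0, n0), (q1, n0); in each of them the N-component is accepting too, so the product for L(M) \ L(N) (M-component accepting, N-component rejecting) has no reachable accepting pair and the difference is empty.
Hence every string in L(M) is also in L(N).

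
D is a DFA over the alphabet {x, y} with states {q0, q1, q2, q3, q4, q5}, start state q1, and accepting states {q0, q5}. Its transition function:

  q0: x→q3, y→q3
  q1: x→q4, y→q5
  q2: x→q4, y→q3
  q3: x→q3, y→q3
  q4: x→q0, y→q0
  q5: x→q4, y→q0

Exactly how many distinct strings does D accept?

6

The useful subgraph on states {q0, q1, q4, q5} is acyclic, so L(D) is finite; the longest accepting path visits 4 useful states, giving maximum string length 3.
Counting accepting paths from q1 by length: 1 of length 1, 3 of length 2, 2 of length 3. Total 6.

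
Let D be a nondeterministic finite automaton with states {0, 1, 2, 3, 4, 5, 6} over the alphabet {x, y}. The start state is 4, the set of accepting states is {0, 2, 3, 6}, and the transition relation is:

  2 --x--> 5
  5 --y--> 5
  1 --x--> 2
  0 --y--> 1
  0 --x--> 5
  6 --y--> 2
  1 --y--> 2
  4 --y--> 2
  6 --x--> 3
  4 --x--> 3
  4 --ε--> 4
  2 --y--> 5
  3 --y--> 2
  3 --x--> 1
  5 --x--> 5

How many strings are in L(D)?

5

The useful subgraph on states {1, 2, 3, 4} is acyclic, so L(D) is finite; the longest accepting path visits 4 useful states, giving maximum string length 3.
Counting accepting paths from 4 by length: 2 of length 1, 1 of length 2, 2 of length 3. Total 5.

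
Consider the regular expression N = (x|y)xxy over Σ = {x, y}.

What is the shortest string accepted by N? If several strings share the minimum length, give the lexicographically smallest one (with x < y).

xxxy

By inspection of the expression, no string of length less than 4 matches, and xxxy is the lexicographically first match of length 4.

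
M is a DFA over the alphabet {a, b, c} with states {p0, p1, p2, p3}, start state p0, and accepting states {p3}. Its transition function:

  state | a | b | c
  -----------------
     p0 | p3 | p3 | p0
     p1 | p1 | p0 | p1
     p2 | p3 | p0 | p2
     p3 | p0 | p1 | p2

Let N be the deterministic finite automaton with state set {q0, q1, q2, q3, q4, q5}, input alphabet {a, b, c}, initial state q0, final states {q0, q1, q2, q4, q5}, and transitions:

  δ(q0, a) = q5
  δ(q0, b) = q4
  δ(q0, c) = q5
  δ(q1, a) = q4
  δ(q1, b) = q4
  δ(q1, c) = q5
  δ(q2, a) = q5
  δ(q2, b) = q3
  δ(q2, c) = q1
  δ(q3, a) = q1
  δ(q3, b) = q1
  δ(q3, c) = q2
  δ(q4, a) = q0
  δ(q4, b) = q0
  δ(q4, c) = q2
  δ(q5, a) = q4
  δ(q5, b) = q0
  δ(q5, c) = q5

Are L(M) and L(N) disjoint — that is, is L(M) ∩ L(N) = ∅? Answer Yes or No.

No

The string a is accepted by both M and N.
Hence L(M) ∩ L(N) ≠ ∅.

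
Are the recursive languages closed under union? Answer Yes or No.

Yes

Run a decider for L₁ and then a decider for L₂ on the input and accept if either accepts; both sub-runs halt, so this is again a decider.
So the recursive languages are closed under union.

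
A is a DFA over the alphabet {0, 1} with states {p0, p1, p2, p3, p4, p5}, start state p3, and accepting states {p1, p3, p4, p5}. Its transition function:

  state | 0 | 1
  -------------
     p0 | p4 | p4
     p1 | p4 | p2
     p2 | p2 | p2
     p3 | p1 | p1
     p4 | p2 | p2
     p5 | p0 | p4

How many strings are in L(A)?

The useful subgraph on states {p1, p3, p4} is acyclic, so L(A) is finite; the longest accepting path visits 3 useful states, giving maximum string length 2.
Counting accepting paths from p3 by length: 1 of length 0, 2 of length 1, 2 of length 2. Total 5.

5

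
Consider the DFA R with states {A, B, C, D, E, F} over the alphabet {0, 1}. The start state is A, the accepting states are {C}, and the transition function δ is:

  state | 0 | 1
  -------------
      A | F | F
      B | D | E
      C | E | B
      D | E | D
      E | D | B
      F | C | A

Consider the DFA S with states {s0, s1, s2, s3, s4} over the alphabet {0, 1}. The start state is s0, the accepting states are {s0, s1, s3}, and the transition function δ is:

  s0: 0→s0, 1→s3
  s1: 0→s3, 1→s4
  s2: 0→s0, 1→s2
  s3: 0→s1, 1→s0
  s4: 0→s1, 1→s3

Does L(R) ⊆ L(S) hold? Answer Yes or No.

Yes

Exploring the product automaton R × S from the start pair (A, s0), following both machines on each input symbol, reaches 19 state pairs: (A, s0), (F, s0), (F, s3), (C, s0), (A, s3), (C, s1), (E, s0), (B, s3), (F, s1), (E, s3), (B, s4), (D, s0), (D, s1), (C, s3), (A, s4), (B, s0), (D, s3), (D, s4), (E, s1).
R accepts in {C} and S accepts in {s0, s1, s3}. The reachable pairs whose R-component is accepting are (C, s0), (C, s1), (C, s3); in each of them the S-component is accepting too, so the product for L(R) \ L(S) (R-component accepting, S-component rejecting) has no reachable accepting pair and the difference is empty.
Hence every string in L(R) is also in L(S).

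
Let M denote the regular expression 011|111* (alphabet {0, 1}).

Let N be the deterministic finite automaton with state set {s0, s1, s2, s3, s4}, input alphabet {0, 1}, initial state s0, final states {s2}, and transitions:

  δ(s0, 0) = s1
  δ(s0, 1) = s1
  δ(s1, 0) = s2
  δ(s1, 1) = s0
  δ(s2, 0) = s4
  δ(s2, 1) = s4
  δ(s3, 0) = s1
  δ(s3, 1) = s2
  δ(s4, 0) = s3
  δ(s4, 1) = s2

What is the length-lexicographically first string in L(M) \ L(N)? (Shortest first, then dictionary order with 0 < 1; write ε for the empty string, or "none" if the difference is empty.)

11

The string 11 is accepted by M but not by N.
No shorter string lies in the difference, and 11 is the lexicographically first length-2 string in L(M) \ L(N).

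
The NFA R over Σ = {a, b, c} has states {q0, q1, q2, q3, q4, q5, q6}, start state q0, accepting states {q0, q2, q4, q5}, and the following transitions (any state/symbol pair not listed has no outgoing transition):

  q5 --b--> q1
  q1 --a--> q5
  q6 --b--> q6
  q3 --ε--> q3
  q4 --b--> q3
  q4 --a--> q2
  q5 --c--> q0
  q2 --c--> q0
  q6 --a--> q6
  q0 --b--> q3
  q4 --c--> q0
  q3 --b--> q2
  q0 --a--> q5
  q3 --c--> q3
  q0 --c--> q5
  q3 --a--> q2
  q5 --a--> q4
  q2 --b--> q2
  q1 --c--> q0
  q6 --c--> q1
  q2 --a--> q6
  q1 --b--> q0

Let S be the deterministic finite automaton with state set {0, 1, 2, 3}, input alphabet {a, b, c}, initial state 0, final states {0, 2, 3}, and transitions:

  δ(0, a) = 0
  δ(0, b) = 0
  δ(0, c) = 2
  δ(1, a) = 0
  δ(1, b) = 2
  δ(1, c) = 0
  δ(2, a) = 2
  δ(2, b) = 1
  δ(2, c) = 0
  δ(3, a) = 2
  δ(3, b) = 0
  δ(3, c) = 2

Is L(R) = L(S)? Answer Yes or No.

No

The string bcb is accepted by R but rejected by S.
So L(R) ≠ L(S).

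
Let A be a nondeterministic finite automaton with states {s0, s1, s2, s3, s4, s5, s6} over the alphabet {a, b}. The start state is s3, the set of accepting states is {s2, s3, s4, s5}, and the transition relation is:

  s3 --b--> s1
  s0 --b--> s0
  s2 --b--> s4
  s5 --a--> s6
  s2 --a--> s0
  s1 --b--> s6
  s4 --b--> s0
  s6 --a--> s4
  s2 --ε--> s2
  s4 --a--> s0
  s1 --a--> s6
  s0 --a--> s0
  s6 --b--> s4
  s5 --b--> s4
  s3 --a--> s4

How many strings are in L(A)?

The useful subgraph on states {s1, s3, s4, s6} is acyclic, so L(A) is finite; the longest accepting path visits 4 useful states, giving maximum string length 3.
Counting accepting paths from s3 by length: 1 of length 0, 1 of length 1, 4 of length 3. Total 6.

6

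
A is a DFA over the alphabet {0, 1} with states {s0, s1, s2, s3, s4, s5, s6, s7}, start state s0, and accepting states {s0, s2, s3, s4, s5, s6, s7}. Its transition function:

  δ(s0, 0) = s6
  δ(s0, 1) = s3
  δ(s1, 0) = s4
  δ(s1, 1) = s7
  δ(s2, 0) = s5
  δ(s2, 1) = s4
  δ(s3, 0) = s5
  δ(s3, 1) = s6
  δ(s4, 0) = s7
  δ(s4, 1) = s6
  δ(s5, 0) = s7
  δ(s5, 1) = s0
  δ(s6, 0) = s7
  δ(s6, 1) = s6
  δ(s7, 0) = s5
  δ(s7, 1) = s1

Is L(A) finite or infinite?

infinite

State s0 is reachable from the start and can reach an accepting state, and it lies on the cycle s0 → s3 → s5 → s0.
Traversing that cycle any number of times yields accepted strings of unbounded length, so the language is infinite.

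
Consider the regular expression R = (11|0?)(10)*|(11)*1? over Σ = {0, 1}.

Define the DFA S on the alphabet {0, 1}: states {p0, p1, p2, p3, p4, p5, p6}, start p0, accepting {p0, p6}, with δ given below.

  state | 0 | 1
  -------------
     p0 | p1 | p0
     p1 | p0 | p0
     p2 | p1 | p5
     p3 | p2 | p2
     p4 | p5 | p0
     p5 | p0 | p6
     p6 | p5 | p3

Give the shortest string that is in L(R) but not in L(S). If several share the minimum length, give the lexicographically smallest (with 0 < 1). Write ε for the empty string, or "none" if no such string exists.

0

The string 0 is accepted by R but not by S.
No shorter string lies in the difference, and 0 is the lexicographically first length-1 string in L(R) \ L(S).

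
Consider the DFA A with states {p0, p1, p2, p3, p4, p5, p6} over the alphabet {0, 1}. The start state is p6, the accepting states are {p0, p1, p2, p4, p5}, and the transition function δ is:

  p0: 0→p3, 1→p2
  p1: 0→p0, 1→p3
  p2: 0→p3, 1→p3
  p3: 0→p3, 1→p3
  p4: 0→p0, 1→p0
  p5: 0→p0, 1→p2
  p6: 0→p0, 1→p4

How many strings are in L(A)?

7

The useful subgraph on states {p0, p2, p4, p6} is acyclic, so L(A) is finite; the longest accepting path visits 4 useful states, giving maximum string length 3.
Counting accepting paths from p6 by length: 2 of length 1, 3 of length 2, 2 of length 3. Total 7.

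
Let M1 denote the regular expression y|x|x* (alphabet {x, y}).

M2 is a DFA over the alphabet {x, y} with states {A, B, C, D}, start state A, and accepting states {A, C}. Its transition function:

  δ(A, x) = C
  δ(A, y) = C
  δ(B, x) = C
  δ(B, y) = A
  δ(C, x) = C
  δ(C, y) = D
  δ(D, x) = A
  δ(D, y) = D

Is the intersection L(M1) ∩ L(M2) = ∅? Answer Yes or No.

No

The empty string ε is accepted by both M1 and M2.
Hence L(M1) ∩ L(M2) ≠ ∅.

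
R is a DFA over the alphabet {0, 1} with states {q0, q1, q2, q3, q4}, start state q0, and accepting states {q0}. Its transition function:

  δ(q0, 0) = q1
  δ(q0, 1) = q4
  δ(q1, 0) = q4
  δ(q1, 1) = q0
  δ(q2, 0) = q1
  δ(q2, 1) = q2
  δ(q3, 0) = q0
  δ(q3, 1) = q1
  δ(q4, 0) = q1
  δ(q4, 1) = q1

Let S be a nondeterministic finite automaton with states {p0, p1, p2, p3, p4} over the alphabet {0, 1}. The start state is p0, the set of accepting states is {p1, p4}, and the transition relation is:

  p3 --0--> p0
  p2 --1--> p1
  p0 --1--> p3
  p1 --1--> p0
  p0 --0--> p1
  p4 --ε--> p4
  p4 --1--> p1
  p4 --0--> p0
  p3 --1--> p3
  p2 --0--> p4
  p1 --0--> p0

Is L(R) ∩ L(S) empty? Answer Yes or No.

Exploring the product automaton R × S from the start pair (q0, p0), following both machines on each input symbol, reaches 8 state pairs: (q0, p0), (q1, p1), (q4, p3), (q4, p0), (q1, p0), (q1, p3), (q4, p1), (q0, p3).
R accepts in {q0} and S accepts in {p1, p4}; no reachable pair has both components accepting, so no string drives both machines to acceptance simultaneously and L(R) ∩ L(S) = ∅.
So no string is accepted by both, and the intersection is empty.

Yes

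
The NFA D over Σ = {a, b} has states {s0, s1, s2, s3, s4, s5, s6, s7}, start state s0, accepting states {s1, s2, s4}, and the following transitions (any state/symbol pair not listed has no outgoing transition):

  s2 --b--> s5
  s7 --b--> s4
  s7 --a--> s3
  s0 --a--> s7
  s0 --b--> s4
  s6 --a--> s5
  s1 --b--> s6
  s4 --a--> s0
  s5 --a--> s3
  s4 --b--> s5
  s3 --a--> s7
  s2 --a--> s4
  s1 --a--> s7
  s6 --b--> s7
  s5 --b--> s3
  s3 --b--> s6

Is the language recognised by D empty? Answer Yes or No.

No

The string b is accepted: the run s0 → s4 ends in the accepting state s4.
Since at least one string is accepted, L(D) is not empty.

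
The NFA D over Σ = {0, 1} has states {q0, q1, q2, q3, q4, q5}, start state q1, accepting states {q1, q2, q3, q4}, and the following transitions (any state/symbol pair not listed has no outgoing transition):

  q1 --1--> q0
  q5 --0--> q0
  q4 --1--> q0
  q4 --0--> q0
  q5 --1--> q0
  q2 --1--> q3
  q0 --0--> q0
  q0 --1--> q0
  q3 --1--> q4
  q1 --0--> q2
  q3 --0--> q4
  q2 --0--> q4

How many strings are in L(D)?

6

The useful subgraph on states {q1, q2, q3, q4} is acyclic, so L(D) is finite; the longest accepting path visits 4 useful states, giving maximum string length 3.
Counting accepting paths from q1 by length: 1 of length 0, 1 of length 1, 2 of length 2, 2 of length 3. Total 6.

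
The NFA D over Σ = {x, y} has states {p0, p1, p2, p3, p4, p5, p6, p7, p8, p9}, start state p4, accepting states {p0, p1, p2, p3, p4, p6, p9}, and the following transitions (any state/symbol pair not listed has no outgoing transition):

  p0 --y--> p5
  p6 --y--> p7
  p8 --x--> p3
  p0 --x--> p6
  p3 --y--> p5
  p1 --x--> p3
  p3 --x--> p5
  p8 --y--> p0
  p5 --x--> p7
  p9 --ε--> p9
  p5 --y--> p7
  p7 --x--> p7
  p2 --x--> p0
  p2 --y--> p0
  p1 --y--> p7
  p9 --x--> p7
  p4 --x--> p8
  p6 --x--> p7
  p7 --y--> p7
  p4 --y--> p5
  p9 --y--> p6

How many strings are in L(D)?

The useful subgraph on states {p0, p3, p4, p6, p8} is acyclic, so L(D) is finite; the longest accepting path visits 4 useful states, giving maximum string length 3.
Counting accepting paths from p4 by length: 1 of length 0, 2 of length 2, 1 of length 3. Total 4.

4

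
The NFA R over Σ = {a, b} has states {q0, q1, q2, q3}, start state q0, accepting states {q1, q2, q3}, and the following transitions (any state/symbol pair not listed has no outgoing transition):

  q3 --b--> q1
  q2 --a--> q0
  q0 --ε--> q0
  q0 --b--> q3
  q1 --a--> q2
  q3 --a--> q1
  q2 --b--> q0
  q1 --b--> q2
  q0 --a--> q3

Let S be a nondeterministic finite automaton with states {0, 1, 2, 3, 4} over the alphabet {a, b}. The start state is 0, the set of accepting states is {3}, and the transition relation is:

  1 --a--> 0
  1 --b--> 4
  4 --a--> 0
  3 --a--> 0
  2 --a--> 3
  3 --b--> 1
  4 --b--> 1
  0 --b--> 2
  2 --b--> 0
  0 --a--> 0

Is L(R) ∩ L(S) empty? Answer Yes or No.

The string ba is accepted by both R and S.
Hence L(R) ∩ L(S) ≠ ∅.

No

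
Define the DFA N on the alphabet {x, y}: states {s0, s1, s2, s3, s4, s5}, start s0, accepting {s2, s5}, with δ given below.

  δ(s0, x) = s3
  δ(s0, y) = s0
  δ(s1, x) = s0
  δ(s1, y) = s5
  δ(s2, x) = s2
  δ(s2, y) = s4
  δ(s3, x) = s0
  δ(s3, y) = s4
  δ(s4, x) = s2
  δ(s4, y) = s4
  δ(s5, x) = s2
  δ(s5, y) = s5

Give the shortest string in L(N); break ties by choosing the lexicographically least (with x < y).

A breadth-first search from s0 reaches an accepting state first via the path s0 → s3 → s4 → s2 on input xyx.
No string of length < 3 is accepted (BFS exhausts all shorter strings without reaching an accepting state), and xyx is the lexicographically least accepting string of length 3.

xyx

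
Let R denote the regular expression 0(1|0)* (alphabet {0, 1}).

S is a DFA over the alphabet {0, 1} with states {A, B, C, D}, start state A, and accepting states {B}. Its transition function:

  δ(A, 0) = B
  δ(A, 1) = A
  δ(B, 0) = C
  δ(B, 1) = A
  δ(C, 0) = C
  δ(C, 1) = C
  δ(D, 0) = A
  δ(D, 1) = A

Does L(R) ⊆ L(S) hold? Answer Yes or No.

No

The string 00 is in L(R) but not in L(S).
So L(R) ⊄ L(S).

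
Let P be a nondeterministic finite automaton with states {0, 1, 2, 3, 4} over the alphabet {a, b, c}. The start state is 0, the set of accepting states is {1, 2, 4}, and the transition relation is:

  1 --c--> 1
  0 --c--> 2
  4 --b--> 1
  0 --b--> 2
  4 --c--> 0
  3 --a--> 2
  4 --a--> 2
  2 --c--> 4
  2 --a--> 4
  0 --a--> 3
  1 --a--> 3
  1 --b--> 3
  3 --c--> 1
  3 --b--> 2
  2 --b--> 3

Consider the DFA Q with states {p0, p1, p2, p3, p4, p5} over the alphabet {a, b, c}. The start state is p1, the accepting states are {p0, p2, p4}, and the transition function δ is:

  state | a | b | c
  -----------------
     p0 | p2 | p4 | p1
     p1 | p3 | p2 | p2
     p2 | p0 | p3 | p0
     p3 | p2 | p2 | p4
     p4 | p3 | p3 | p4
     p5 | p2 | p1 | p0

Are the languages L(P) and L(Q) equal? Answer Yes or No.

Yes

Exploring the product automaton P × Q from the start pair (0, p1), following both machines on each input symbol, reaches 5 state pairs: (0, p1), (3, p3), (2, p2), (1, p4), (4, p0).
P accepts in {1, 2, 4} and Q accepts in {p0, p2, p4}. In every reachable pair the two components are either both accepting — (2, p2), (1, p4), (4, p0) — or both non-accepting, so no string is accepted by exactly one of the machines: L(P) \ L(Q) and L(Q) \ L(P) are both empty.
Hence every string is accepted by P iff it is accepted by Q, and the two languages coincide.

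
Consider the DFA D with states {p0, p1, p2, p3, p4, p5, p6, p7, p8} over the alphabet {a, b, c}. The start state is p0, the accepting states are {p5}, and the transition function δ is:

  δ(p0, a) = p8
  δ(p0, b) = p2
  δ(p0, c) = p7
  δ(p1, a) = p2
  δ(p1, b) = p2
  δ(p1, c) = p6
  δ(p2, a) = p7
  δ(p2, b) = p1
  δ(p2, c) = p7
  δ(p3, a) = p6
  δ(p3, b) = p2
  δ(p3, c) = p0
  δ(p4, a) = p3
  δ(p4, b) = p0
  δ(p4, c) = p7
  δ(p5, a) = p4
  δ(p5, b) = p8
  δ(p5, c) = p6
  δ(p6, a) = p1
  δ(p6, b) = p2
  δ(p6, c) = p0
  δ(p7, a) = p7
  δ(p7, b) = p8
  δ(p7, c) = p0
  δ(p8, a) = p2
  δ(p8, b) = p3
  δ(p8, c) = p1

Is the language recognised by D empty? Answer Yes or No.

Yes

The states reachable from the start state are {p0, p1, p2, p3, p6, p7, p8}.
None of the accepting states {p5} is reachable, so no string is accepted and L(D) = ∅.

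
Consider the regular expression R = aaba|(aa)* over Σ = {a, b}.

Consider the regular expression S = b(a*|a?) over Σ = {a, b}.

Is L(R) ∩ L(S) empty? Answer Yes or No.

Yes

Converting the expression R to a DFA (subset construction, then merging equivalent states) gives the minimal DFA with states {r0, r1, r2, r3, r4, r5, r6, r7}, start state r0, accepting states {r0, r3, r6, r7} and transitions r0: a→r1, b→r2; r1: a→r3, b→r2; r2: a→r2, b→r2; r3: a→r4, b→r5; r4: a→r6, b→r2; r5: a→r7, b→r2; r6: a→r4, b→r2; r7: a→r2, b→r2.
Converting the expression S to a DFA (subset construction, then merging equivalent states) gives the minimal DFA with states {s0, s1, s2}, start state s0, accepting states {s2} and transitions s0: a→s1, b→s2; s1: a→s1, b→s1; s2: a→s2, b→s1.
Exploring the product automaton R × S from the start pair (r0, s0), following both machines on each input symbol, reaches 9 state pairs: (r0, s0), (r1, s1), (r2, s2), (r3, s1), (r2, s1), (r4, s1), (r5, s1), (r6, s1), (r7, s1).
R accepts in {r0, r3, r6, r7} and S accepts in {s2}; no reachable pair has both components accepting, so no string drives both machines to acceptance simultaneously and L(R) ∩ L(S) = ∅.
So no string is accepted by both, and the intersection is empty.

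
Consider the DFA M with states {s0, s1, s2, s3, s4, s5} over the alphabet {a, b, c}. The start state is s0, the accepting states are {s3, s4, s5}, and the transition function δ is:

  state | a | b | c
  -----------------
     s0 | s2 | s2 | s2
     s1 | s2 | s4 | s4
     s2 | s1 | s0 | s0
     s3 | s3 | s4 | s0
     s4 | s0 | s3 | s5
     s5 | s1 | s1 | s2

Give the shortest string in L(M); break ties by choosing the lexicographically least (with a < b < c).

aab

A breadth-first search from s0 reaches an accepting state first via the path s0 → s2 → s1 → s4 on input aab.
No string of length < 3 is accepted (BFS exhausts all shorter strings without reaching an accepting state), and aab is the lexicographically least accepting string of length 3.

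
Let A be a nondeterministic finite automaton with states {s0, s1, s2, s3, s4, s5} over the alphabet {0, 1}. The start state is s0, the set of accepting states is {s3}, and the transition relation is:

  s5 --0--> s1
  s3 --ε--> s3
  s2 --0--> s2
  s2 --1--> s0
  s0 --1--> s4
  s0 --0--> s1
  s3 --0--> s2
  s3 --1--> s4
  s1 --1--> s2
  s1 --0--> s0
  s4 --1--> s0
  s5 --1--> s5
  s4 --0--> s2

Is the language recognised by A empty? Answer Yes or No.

The states reachable from the start state are {s0, s1, s2, s4}.
None of the accepting states {s3} is reachable, so no string is accepted and L(A) = ∅.

Yes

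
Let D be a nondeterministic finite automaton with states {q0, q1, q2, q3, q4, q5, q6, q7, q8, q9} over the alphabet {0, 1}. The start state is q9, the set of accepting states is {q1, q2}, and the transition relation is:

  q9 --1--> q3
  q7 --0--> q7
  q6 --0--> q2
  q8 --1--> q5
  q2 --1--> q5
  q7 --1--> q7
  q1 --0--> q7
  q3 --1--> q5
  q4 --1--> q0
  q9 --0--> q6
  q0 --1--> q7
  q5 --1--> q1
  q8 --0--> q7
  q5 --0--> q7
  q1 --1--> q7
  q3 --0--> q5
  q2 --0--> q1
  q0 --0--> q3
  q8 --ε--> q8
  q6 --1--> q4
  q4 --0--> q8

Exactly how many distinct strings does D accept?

8

The useful subgraph on states {q0, q1, q2, q3, q4, q5, q6, q8, q9} is acyclic, so L(D) is finite; the longest accepting path visits 7 useful states, giving maximum string length 6.
Counting accepting paths from q9 by length: 1 of length 2, 3 of length 3, 1 of length 4, 1 of length 5, 2 of length 6. Total 8.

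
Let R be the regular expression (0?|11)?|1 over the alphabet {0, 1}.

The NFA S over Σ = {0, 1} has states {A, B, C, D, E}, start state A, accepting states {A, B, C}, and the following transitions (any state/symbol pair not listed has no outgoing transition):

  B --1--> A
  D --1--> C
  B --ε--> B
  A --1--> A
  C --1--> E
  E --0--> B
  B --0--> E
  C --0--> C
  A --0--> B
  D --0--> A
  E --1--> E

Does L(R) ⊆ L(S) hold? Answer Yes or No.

Yes

Converting the expression R to a DFA (subset construction, then merging equivalent states) gives the minimal DFA with states {r0, r1, r2, r3}, start state r0, accepting states {r0, r1, r2} and transitions r0: 0→r1, 1→r2; r1: 0→r3, 1→r3; r2: 0→r3, 1→r1; r3: 0→r3, 1→r3.
Exploring the product automaton R × S from the start pair (r0, A), following both machines on each input symbol, reaches 7 state pairs: (r0, A), (r1, B), (r2, A), (r3, E), (r3, A), (r3, B), (r1, A).
R accepts in {r0, r1, r2} and S accepts in {A, B, C}. The reachable pairs whose R-component is accepting are (r0, A), (r1, B), (r2, A), (r1, A); in each of them the S-component is accepting too, so the product for L(R) \ L(S) (R-component accepting, S-component rejecting) has no reachable accepting pair and the difference is empty.
Hence every string in L(R) is also in L(S).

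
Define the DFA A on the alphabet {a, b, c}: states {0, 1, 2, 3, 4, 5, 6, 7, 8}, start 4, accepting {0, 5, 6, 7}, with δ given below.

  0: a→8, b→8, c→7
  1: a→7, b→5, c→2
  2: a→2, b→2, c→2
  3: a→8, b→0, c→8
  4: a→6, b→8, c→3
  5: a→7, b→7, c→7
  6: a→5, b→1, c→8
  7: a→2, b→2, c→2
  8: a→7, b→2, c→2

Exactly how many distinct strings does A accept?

18

The useful subgraph on states {0, 1, 3, 4, 5, 6, 7, 8} is acyclic, so L(A) is finite; the longest accepting path visits 5 useful states, giving maximum string length 4.
Counting accepting paths from 4 by length: 1 of length 1, 3 of length 2, 9 of length 3, 5 of length 4. Total 18.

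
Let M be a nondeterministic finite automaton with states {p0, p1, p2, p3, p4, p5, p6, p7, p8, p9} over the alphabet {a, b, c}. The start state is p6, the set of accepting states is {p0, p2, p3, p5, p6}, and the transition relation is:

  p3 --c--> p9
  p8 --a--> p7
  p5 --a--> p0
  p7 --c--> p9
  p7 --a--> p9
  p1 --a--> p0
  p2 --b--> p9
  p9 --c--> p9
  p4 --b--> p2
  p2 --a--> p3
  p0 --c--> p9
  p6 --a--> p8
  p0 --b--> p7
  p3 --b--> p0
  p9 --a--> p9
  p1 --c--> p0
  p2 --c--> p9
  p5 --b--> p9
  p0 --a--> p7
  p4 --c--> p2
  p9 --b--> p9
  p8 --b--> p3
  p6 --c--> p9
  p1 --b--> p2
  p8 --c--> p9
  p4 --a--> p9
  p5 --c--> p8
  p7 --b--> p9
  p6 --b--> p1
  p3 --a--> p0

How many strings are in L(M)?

10

The useful subgraph on states {p0, p1, p2, p3, p6, p8} is acyclic, so L(M) is finite; the longest accepting path visits 5 useful states, giving maximum string length 4.
Counting accepting paths from p6 by length: 1 of length 0, 4 of length 2, 3 of length 3, 2 of length 4. Total 10.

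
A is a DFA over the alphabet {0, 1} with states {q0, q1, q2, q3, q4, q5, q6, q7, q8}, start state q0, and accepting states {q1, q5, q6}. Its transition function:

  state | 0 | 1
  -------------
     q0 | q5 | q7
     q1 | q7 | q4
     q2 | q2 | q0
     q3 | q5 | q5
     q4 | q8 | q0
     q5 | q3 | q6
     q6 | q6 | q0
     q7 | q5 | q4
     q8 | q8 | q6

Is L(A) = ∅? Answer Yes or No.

No

The string 0 is accepted: the run q0 → q5 ends in the accepting state q5.
Since at least one string is accepted, L(A) is not empty.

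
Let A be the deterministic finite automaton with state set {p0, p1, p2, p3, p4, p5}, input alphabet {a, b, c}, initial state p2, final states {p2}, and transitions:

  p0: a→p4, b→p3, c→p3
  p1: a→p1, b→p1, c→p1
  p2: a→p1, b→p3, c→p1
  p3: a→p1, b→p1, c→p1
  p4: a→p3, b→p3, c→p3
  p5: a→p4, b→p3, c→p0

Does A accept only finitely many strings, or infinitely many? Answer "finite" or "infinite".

finite

The useful states (reachable from p2 and able to reach an accepting state) are {p2}.
Restricted to these states the transition graph has no cycle, so every accepting path has bounded length and L is finite.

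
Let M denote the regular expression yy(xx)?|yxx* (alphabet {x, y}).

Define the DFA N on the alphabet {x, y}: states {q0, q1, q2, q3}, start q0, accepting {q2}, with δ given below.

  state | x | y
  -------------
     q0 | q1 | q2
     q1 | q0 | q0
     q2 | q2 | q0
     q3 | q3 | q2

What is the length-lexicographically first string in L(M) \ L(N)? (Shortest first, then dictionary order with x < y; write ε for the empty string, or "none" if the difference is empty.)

yy

The string yy is accepted by M but not by N.
No shorter string lies in the difference, and yy is the lexicographically first length-2 string in L(M) \ L(N).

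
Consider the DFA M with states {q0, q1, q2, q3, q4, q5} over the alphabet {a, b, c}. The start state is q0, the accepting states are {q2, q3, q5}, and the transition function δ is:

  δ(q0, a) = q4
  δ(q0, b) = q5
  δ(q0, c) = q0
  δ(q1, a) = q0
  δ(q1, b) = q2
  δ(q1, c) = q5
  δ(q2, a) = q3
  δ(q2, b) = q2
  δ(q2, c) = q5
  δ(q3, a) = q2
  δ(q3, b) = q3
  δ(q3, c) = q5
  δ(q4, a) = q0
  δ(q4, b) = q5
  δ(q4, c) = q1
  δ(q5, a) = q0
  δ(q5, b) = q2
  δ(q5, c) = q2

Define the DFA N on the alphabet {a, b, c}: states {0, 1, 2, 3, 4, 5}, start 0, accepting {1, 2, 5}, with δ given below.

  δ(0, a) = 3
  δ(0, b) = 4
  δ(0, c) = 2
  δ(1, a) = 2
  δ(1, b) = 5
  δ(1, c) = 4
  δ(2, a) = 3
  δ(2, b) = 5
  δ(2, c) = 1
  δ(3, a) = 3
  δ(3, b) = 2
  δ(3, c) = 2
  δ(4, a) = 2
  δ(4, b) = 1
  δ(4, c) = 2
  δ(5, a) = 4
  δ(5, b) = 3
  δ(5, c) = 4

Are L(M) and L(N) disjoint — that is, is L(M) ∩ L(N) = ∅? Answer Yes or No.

The string ab is accepted by both M and N.
Hence L(M) ∩ L(N) ≠ ∅.

No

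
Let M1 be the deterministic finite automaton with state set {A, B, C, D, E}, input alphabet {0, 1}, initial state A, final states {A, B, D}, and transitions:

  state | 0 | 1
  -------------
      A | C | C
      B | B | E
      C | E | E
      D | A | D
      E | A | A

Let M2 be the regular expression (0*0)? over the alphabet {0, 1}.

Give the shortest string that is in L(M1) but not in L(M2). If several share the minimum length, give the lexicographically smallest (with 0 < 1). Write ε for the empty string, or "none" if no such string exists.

001

The string 001 is accepted by M1 but not by M2.
No shorter string lies in the difference, and 001 is the lexicographically first length-3 string in L(M1) \ L(M2).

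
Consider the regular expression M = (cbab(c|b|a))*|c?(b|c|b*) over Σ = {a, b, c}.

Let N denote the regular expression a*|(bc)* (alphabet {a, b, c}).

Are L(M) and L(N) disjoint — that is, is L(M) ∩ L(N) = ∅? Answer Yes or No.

The empty string ε is accepted by both M and N.
Hence L(M) ∩ L(N) ≠ ∅.

No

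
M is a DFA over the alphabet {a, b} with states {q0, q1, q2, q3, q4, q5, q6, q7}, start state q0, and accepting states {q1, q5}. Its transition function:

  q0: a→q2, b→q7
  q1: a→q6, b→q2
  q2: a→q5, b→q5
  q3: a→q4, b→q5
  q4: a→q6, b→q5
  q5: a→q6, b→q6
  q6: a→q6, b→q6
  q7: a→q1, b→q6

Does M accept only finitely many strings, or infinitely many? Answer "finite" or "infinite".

finite

The useful states (reachable from q0 and able to reach an accepting state) are {q0, q1, q2, q5, q7}.
Restricted to these states the transition graph has no cycle, so every accepting path has bounded length and L is finite.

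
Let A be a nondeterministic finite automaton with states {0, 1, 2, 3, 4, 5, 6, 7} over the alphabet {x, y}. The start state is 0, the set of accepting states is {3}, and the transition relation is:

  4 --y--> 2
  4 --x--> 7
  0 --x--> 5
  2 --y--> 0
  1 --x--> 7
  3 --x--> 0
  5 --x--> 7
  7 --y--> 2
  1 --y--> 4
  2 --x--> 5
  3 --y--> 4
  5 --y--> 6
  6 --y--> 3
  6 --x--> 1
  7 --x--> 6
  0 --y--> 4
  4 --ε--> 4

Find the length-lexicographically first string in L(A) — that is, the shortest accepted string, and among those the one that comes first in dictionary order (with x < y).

xyy

A breadth-first search from 0 reaches an accepting state first via the path 0 → 5 → 6 → 3 on input xyy.
No string of length < 3 is accepted (BFS exhausts all shorter strings without reaching an accepting state), and xyy is the lexicographically least accepting string of length 3.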